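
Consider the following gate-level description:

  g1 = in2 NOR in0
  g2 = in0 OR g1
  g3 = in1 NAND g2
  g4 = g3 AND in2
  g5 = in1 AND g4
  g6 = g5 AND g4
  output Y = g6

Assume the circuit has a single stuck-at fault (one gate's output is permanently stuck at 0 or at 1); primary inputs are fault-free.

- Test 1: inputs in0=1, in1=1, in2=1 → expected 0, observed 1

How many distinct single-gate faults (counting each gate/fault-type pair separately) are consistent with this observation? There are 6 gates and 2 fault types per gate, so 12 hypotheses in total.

Fault-free: g1=0, g2=1, g3=0, g4=0, g5=0, g6=0 → 0. Observed 1.
  g1 stuck-at-0: output 0 ✗
  g1 stuck-at-1: output 0 ✗
  g2 stuck-at-0: output 1 ✓
  g2 stuck-at-1: output 0 ✗
  g3 stuck-at-0: output 0 ✗
  g3 stuck-at-1: output 1 ✓
  g4 stuck-at-0: output 0 ✗
  g4 stuck-at-1: output 1 ✓
  g5 stuck-at-0: output 0 ✗
  g5 stuck-at-1: output 0 ✗
  g6 stuck-at-0: output 0 ✗
  g6 stuck-at-1: output 1 ✓
Consistent faults: {g2 stuck-at-0, g3 stuck-at-1, g4 stuck-at-1, g6 stuck-at-1} — 4 in all.

4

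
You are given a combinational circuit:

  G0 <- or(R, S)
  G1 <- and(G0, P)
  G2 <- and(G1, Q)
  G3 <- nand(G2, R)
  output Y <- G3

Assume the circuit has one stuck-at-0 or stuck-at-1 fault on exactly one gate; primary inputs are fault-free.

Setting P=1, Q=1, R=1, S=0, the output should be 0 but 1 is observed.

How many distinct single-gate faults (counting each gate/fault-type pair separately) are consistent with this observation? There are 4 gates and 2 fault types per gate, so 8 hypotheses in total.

Fault-free: G0=1, G1=1, G2=1, G3=0 → 0. Observed 1.
  G0 stuck-at-0: output 1 ✓
  G0 stuck-at-1: output 0 ✗
  G1 stuck-at-0: output 1 ✓
  G1 stuck-at-1: output 0 ✗
  G2 stuck-at-0: output 1 ✓
  G2 stuck-at-1: output 0 ✗
  G3 stuck-at-0: output 0 ✗
  G3 stuck-at-1: output 1 ✓
Consistent faults: {G0 stuck-at-0, G1 stuck-at-0, G2 stuck-at-0, G3 stuck-at-1} — 4 in all.

4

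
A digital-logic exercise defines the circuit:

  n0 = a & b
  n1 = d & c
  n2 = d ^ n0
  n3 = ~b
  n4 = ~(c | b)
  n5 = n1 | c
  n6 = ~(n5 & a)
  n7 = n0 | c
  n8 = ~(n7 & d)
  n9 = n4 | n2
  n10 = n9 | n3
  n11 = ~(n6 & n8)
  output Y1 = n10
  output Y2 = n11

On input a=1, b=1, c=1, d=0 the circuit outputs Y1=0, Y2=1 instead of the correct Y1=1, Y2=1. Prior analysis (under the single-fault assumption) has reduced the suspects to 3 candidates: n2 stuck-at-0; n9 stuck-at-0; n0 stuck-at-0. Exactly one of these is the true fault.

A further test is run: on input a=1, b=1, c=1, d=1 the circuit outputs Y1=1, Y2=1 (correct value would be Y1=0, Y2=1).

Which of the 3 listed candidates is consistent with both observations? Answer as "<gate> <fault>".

Evaluate each candidate on input a=1, b=1, c=1, d=1:
  n2 stuck-at-0: n0=1, n1=1, n2=0 [stuck-at-0], n3=0, n4=0, n5=1, n6=0, n7=1, n8=0, n9=0, n10=0, n11=1 → Y1=0, Y2=1 — eliminated
  n9 stuck-at-0: n0=1, n1=1, n2=0, n3=0, n4=0, n5=1, n6=0, n7=1, n8=0, n9=0 [stuck-at-0], n10=0, n11=1 → Y1=0, Y2=1 — eliminated
  n0 stuck-at-0: n0=0 [stuck-at-0], n1=1, n2=1, n3=0, n4=0, n5=1, n6=0, n7=1, n8=0, n9=1, n10=1, n11=1 → Y1=1, Y2=1 — matches
Only n0 stuck-at-0 reproduces the observed Y1=1, Y2=1.

n0 stuck-at-0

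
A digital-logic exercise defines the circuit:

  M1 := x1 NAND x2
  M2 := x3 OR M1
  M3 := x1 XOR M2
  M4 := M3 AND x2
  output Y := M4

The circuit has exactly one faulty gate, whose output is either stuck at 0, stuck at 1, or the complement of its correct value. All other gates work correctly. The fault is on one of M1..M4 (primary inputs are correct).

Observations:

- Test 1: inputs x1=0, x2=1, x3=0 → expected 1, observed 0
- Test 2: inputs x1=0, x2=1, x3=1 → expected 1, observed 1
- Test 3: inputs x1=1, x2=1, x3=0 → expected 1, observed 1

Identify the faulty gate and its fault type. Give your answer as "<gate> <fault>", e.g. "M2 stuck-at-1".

Fault-free values for test 1 (x1=0, x2=1, x3=0): M1=1, M2=1, M3=1, M4=1, giving Y=1. Observed 0.
Test 1: faults giving observed 0 are {M1 stuck-at-0, M1 inverted output, M2 stuck-at-0, M2 inverted output, M3 stuck-at-0, M3 inverted output, M4 stuck-at-0, M4 inverted output}.
Test 2 (x1=0, x2=1, x3=1): fault-free M1=1, M2=1, M3=1, M4=1 → 1; observed 1. Eliminates M2 stuck-at-0, M2 inverted output, M3 stuck-at-0, M3 inverted output, M4 stuck-at-0, M4 inverted output.
Test 3 (x1=1, x2=1, x3=0): fault-free M1=0, M2=0, M3=1, M4=1 → 1; observed 1. Eliminates M1 inverted output.
Only M1 stuck-at-0 is consistent with every test.

M1 stuck-at-0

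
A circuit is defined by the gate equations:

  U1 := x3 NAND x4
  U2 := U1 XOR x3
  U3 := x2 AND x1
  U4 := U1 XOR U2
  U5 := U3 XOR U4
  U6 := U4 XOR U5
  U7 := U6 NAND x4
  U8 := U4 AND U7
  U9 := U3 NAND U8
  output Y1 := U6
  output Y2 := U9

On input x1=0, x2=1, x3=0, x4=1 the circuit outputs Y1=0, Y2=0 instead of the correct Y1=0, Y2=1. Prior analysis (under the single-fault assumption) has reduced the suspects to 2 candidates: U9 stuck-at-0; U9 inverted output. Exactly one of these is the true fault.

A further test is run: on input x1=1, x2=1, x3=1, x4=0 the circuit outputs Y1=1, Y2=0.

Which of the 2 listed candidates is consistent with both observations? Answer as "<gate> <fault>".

Evaluate each candidate on input x1=1, x2=1, x3=1, x4=0:
  U9 stuck-at-0: U1=1, U2=0, U3=1, U4=1, U5=0, U6=1, U7=1, U8=1, U9=0 [stuck-at-0] → Y1=1, Y2=0 — matches
  U9 inverted output: U1=1, U2=0, U3=1, U4=1, U5=0, U6=1, U7=1, U8=1, U9=1 [inverted output] → Y1=1, Y2=1 — eliminated
Only U9 stuck-at-0 reproduces the observed Y1=1, Y2=0.

U9 stuck-at-0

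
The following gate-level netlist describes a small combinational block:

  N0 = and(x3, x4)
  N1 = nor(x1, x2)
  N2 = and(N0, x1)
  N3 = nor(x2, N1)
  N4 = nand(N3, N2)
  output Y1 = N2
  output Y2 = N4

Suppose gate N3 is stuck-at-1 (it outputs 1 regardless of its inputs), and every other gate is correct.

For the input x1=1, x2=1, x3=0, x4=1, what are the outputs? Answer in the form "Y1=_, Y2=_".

Propagate with N3 forced: N0=0, N1=0, N2=0, N3=1 [stuck-at-1], N4=1.
So the outputs are Y1=0, Y2=1. (Same as the fault-free value — the fault is masked on this input.)

Y1=0, Y2=1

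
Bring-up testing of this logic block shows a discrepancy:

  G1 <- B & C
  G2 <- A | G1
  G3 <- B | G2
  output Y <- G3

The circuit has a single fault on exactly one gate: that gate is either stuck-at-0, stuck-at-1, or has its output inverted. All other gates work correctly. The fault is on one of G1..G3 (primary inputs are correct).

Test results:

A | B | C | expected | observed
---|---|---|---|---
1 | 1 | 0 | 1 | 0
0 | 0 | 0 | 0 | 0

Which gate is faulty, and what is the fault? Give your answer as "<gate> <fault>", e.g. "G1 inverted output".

Fault-free values for test 1 (A=1, B=1, C=0): G1=0, G2=1, G3=1, giving Y=1. Observed 0.
Test 1: faults giving observed 0 are {G3 stuck-at-0, G3 inverted output}.
Test 2 (A=0, B=0, C=0): fault-free G1=0, G2=0, G3=0 → 0; observed 0. Eliminates G3 inverted output.
Only G3 stuck-at-0 is consistent with every test.

G3 stuck-at-0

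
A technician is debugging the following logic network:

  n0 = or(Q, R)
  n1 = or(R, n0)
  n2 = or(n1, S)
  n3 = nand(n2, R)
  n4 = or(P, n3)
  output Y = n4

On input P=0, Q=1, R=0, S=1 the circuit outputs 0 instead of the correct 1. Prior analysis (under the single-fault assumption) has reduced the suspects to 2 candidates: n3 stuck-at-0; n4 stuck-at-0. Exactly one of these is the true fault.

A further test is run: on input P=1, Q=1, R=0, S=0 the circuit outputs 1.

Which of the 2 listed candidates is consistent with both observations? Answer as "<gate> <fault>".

n3 stuck-at-0

Evaluate each candidate on input P=1, Q=1, R=0, S=0:
  n3 stuck-at-0: n0=1, n1=1, n2=1, n3=0 [stuck-at-0], n4=1 → 1 — matches
  n4 stuck-at-0: n0=1, n1=1, n2=1, n3=1, n4=0 [stuck-at-0] → 0 — eliminated
Only n3 stuck-at-0 reproduces the observed 1.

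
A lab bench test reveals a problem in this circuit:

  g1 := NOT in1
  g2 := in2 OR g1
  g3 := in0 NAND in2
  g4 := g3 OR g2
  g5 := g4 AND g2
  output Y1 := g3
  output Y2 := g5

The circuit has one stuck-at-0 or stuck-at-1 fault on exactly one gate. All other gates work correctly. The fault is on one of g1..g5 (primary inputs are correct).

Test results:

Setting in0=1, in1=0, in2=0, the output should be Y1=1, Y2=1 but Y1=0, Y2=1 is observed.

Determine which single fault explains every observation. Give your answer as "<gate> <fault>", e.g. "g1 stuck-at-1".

Fault-free values for test 1 (in0=1, in1=0, in2=0): g1=1, g2=1, g3=1, g4=1, g5=1, giving Y1=1, Y2=1. Observed Y1=0, Y2=1.
Test 1: faults giving observed Y1=0, Y2=1 are {g3 stuck-at-0}.
Only g3 stuck-at-0 is consistent with every test.

g3 stuck-at-0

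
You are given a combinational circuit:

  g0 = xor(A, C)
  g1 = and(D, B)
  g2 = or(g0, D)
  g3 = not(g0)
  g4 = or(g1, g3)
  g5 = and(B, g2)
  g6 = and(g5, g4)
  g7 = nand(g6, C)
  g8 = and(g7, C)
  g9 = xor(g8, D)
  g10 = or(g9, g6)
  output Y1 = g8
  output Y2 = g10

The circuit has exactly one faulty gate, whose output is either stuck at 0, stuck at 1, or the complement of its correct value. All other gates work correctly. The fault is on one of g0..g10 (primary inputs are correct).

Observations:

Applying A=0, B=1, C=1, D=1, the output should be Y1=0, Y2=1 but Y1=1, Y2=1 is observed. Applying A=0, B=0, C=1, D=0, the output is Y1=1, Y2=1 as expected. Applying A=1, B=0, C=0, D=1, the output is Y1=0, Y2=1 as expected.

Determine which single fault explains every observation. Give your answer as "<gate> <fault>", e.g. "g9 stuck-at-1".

g7 stuck-at-1

Fault-free values for test 1 (A=0, B=1, C=1, D=1): g0=1, g1=1, g2=1, g3=0, g4=1, g5=1, g6=1, g7=0, g8=0, g9=1, g10=1, giving Y1=0, Y2=1. Observed Y1=1, Y2=1.
Test 1: faults giving observed Y1=1, Y2=1 are {g7 stuck-at-1, g7 inverted output, g8 stuck-at-1, g8 inverted output}.
Test 2 (A=0, B=0, C=1, D=0): fault-free g0=1, g1=0, g2=1, g3=0, g4=0, g5=0, g6=0, g7=1, g8=1, g9=1, g10=1 → Y1=1, Y2=1; observed Y1=1, Y2=1. Eliminates g7 inverted output, g8 inverted output.
Test 3 (A=1, B=0, C=0, D=1): fault-free g0=1, g1=0, g2=1, g3=0, g4=0, g5=0, g6=0, g7=1, g8=0, g9=1, g10=1 → Y1=0, Y2=1; observed Y1=0, Y2=1. Eliminates g8 stuck-at-1.
Only g7 stuck-at-1 is consistent with every test.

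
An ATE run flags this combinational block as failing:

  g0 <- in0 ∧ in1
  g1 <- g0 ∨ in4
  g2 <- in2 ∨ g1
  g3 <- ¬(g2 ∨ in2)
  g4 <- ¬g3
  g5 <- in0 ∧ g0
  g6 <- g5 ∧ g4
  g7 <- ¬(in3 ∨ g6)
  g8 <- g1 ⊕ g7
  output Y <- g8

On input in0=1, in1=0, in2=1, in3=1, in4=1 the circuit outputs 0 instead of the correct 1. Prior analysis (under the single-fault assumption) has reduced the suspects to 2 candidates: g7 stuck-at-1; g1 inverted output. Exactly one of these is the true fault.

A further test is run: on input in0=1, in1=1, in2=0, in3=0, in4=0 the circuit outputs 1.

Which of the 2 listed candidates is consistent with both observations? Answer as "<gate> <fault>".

g1 inverted output

Evaluate each candidate on input in0=1, in1=1, in2=0, in3=0, in4=0:
  g7 stuck-at-1: g0=1, g1=1, g2=1, g3=0, g4=1, g5=1, g6=1, g7=1 [stuck-at-1], g8=0 → 0 — eliminated
  g1 inverted output: g0=1, g1=0 [inverted output], g2=0, g3=1, g4=0, g5=1, g6=0, g7=1, g8=1 → 1 — matches
Only g1 inverted output reproduces the observed 1.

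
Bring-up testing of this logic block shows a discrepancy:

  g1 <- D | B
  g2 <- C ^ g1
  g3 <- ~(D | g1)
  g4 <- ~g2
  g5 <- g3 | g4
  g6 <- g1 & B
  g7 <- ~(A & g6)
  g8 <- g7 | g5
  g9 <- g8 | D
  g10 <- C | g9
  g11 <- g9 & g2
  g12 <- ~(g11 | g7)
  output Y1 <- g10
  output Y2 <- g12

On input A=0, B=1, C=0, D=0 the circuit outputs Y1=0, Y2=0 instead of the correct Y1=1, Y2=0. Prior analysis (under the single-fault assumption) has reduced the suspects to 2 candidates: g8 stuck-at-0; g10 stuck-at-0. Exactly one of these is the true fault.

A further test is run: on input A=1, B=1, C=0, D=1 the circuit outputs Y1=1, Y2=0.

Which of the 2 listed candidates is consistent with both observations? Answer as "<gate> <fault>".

g8 stuck-at-0

Evaluate each candidate on input A=1, B=1, C=0, D=1:
  g8 stuck-at-0: g1=1, g2=1, g3=0, g4=0, g5=0, g6=1, g7=0, g8=0 [stuck-at-0], g9=1, g10=1, g11=1, g12=0 → Y1=1, Y2=0 — matches
  g10 stuck-at-0: g1=1, g2=1, g3=0, g4=0, g5=0, g6=1, g7=0, g8=0, g9=1, g10=0 [stuck-at-0], g11=1, g12=0 → Y1=0, Y2=0 — eliminated
Only g8 stuck-at-0 reproduces the observed Y1=1, Y2=0.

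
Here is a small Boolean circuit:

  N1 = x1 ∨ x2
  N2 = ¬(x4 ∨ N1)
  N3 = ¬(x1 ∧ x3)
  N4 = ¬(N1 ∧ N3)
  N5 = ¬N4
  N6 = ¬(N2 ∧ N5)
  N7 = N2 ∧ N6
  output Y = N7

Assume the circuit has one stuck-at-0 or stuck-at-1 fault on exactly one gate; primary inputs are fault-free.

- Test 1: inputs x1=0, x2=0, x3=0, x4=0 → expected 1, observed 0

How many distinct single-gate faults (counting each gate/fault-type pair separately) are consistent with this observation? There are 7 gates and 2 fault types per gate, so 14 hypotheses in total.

6

Fault-free: N1=0, N2=1, N3=1, N4=1, N5=0, N6=1, N7=1 → 1. Observed 0.
  N1 stuck-at-0: output 1 ✗
  N1 stuck-at-1: output 0 ✓
  N2 stuck-at-0: output 0 ✓
  N2 stuck-at-1: output 1 ✗
  N3 stuck-at-0: output 1 ✗
  N3 stuck-at-1: output 1 ✗
  N4 stuck-at-0: output 0 ✓
  N4 stuck-at-1: output 1 ✗
  N5 stuck-at-0: output 1 ✗
  N5 stuck-at-1: output 0 ✓
  N6 stuck-at-0: output 0 ✓
  N6 stuck-at-1: output 1 ✗
  N7 stuck-at-0: output 0 ✓
  N7 stuck-at-1: output 1 ✗
Consistent faults: {N1 stuck-at-1, N2 stuck-at-0, N4 stuck-at-0, N5 stuck-at-1, N6 stuck-at-0, N7 stuck-at-0} — 6 in all.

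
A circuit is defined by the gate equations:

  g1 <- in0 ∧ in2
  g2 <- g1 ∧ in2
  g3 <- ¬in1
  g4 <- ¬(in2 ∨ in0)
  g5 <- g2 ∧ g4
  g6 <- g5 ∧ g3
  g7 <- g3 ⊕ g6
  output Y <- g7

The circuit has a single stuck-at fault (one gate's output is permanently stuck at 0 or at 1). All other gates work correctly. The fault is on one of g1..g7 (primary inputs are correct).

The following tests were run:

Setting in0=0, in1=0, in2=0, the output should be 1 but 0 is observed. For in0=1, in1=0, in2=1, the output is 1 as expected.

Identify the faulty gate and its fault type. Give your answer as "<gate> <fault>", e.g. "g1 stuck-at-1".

g2 stuck-at-1

Fault-free values for test 1 (in0=0, in1=0, in2=0): g1=0, g2=0, g3=1, g4=1, g5=0, g6=0, g7=1, giving Y=1. Observed 0.
Test 1: faults giving observed 0 are {g2 stuck-at-1, g3 stuck-at-0, g5 stuck-at-1, g6 stuck-at-1, g7 stuck-at-0}.
Test 2 (in0=1, in1=0, in2=1): fault-free g1=1, g2=1, g3=1, g4=0, g5=0, g6=0, g7=1 → 1; observed 1. Eliminates g3 stuck-at-0, g5 stuck-at-1, g6 stuck-at-1, g7 stuck-at-0.
Only g2 stuck-at-1 is consistent with every test.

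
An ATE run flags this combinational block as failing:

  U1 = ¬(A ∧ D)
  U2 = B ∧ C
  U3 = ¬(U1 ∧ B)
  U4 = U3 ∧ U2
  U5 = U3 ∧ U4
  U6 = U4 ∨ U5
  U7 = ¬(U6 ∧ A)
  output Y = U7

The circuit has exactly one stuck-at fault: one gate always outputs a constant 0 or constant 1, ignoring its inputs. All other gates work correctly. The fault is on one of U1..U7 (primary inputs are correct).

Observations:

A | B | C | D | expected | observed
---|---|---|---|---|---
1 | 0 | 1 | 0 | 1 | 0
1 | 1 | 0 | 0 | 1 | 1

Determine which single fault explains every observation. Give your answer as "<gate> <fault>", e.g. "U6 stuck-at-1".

U2 stuck-at-1

Fault-free values for test 1 (A=1, B=0, C=1, D=0): U1=1, U2=0, U3=1, U4=0, U5=0, U6=0, U7=1, giving Y=1. Observed 0.
Test 1: faults giving observed 0 are {U2 stuck-at-1, U4 stuck-at-1, U5 stuck-at-1, U6 stuck-at-1, U7 stuck-at-0}.
Test 2 (A=1, B=1, C=0, D=0): fault-free U1=1, U2=0, U3=0, U4=0, U5=0, U6=0, U7=1 → 1; observed 1. Eliminates U4 stuck-at-1, U5 stuck-at-1, U6 stuck-at-1, U7 stuck-at-0.
Only U2 stuck-at-1 is consistent with every test.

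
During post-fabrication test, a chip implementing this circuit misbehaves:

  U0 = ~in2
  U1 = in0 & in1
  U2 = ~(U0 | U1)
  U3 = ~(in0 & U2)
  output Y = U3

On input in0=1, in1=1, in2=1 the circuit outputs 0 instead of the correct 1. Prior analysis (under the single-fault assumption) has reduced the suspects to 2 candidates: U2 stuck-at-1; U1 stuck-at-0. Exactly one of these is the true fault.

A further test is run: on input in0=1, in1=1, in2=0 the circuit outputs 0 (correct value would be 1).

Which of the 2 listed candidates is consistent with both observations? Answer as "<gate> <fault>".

U2 stuck-at-1

Evaluate each candidate on input in0=1, in1=1, in2=0:
  U2 stuck-at-1: U0=1, U1=1, U2=1 [stuck-at-1], U3=0 → 0 — matches
  U1 stuck-at-0: U0=1, U1=0 [stuck-at-0], U2=0, U3=1 → 1 — eliminated
Only U2 stuck-at-1 reproduces the observed 0.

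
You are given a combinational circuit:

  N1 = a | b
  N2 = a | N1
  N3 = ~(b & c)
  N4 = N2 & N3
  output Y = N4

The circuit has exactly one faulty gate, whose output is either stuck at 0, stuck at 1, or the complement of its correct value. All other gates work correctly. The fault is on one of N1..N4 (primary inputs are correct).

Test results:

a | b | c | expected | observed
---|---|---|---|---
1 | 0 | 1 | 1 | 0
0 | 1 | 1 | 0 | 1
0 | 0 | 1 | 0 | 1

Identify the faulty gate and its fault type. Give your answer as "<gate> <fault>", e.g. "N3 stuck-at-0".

N4 inverted output

Fault-free values for test 1 (a=1, b=0, c=1): N1=1, N2=1, N3=1, N4=1, giving Y=1. Observed 0.
Test 1: faults giving observed 0 are {N2 stuck-at-0, N2 inverted output, N3 stuck-at-0, N3 inverted output, N4 stuck-at-0, N4 inverted output}.
Test 2 (a=0, b=1, c=1): fault-free N1=1, N2=1, N3=0, N4=0 → 0; observed 1. Eliminates N2 stuck-at-0, N2 inverted output, N3 stuck-at-0, N4 stuck-at-0.
Test 3 (a=0, b=0, c=1): fault-free N1=0, N2=0, N3=1, N4=0 → 0; observed 1. Eliminates N3 inverted output.
Only N4 inverted output is consistent with every test.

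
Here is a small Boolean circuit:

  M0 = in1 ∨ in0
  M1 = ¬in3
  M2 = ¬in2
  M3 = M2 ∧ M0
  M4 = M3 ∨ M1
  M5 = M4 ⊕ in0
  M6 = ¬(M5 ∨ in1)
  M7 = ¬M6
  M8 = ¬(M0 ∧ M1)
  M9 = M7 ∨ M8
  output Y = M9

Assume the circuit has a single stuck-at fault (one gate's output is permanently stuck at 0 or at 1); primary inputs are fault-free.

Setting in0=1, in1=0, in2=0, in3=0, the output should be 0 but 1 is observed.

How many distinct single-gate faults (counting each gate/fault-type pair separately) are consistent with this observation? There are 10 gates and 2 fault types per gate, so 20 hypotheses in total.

8

Fault-free: M0=1, M1=1, M2=1, M3=1, M4=1, M5=0, M6=1, M7=0, M8=0, M9=0 → 0. Observed 1.
  M0: stuck-at-0 ✓; others ✗
  M1: stuck-at-0 ✓; others ✗
  M2: none of the 2 fault types match ✗
  M3: none of the 2 fault types match ✗
  M4: stuck-at-0 ✓; others ✗
  M5: stuck-at-1 ✓; others ✗
  M6: stuck-at-0 ✓; others ✗
  M7: stuck-at-1 ✓; others ✗
  M8: stuck-at-1 ✓; others ✗
  M9: stuck-at-1 ✓; others ✗
Consistent faults: {M0 stuck-at-0, M1 stuck-at-0, M4 stuck-at-0, M5 stuck-at-1, M6 stuck-at-0, M7 stuck-at-1, M8 stuck-at-1, M9 stuck-at-1} — 8 in all.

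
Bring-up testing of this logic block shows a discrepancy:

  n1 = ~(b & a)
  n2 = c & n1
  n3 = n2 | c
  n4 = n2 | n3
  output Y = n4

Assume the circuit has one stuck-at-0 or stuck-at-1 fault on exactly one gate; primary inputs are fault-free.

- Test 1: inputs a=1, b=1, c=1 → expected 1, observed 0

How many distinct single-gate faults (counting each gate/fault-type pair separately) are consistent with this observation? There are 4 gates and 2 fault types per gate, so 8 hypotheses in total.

Fault-free: n1=0, n2=0, n3=1, n4=1 → 1. Observed 0.
  n1 stuck-at-0: output 1 ✗
  n1 stuck-at-1: output 1 ✗
  n2 stuck-at-0: output 1 ✗
  n2 stuck-at-1: output 1 ✗
  n3 stuck-at-0: output 0 ✓
  n3 stuck-at-1: output 1 ✗
  n4 stuck-at-0: output 0 ✓
  n4 stuck-at-1: output 1 ✗
Consistent faults: {n3 stuck-at-0, n4 stuck-at-0} — 2 in all.

2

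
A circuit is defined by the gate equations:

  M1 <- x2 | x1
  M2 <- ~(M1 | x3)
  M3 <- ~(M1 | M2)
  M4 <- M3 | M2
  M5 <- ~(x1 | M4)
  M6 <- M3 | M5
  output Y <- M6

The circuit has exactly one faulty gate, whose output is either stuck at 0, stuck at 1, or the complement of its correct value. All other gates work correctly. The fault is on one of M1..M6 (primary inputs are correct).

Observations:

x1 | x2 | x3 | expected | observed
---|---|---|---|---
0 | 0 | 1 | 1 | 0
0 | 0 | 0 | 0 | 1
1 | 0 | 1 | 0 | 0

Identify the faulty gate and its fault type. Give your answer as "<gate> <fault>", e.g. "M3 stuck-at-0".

M2 inverted output

Fault-free values for test 1 (x1=0, x2=0, x3=1): M1=0, M2=0, M3=1, M4=1, M5=0, M6=1, giving Y=1. Observed 0.
Test 1: faults giving observed 0 are {M2 stuck-at-1, M2 inverted output, M6 stuck-at-0, M6 inverted output}.
Test 2 (x1=0, x2=0, x3=0): fault-free M1=0, M2=1, M3=0, M4=1, M5=0, M6=0 → 0; observed 1. Eliminates M2 stuck-at-1, M6 stuck-at-0.
Test 3 (x1=1, x2=0, x3=1): fault-free M1=1, M2=0, M3=0, M4=0, M5=0, M6=0 → 0; observed 0. Eliminates M6 inverted output.
Only M2 inverted output is consistent with every test.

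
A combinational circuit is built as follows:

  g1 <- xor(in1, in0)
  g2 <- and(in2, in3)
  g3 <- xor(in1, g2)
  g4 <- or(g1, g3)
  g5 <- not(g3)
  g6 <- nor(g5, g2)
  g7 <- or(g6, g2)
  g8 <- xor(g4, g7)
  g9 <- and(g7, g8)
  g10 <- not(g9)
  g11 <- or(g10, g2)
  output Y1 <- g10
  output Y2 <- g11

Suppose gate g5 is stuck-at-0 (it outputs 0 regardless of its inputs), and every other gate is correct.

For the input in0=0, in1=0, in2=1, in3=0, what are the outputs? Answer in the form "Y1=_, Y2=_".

Y1=0, Y2=0

Propagate with g5 forced: g1=0, g2=0, g3=0, g4=0, g5=0 [stuck-at-0], g6=1, g7=1, g8=1, g9=1, g10=0, g11=0.
So the outputs are Y1=0, Y2=0. (Without the fault they would be Y1=1, Y2=1.)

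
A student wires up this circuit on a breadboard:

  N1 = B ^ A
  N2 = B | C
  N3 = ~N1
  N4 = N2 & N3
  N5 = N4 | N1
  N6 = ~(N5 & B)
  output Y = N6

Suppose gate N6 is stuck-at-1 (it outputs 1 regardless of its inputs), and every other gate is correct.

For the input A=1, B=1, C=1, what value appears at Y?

Propagate with N6 forced: N1=0, N2=1, N3=1, N4=1, N5=1, N6=1 [stuck-at-1].
So Y = 1. (Without the fault it would be 0.)

1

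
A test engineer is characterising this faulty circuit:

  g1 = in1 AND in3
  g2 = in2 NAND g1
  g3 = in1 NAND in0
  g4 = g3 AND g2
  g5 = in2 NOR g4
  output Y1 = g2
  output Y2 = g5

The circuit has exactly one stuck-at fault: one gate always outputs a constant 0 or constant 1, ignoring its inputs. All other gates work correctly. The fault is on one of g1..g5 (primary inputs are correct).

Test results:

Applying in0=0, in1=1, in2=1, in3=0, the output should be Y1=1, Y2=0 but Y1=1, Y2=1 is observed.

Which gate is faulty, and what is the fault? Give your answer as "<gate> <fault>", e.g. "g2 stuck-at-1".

Fault-free values for test 1 (in0=0, in1=1, in2=1, in3=0): g1=0, g2=1, g3=1, g4=1, g5=0, giving Y1=1, Y2=0. Observed Y1=1, Y2=1.
Test 1: faults giving observed Y1=1, Y2=1 are {g5 stuck-at-1}.
Only g5 stuck-at-1 is consistent with every test.

g5 stuck-at-1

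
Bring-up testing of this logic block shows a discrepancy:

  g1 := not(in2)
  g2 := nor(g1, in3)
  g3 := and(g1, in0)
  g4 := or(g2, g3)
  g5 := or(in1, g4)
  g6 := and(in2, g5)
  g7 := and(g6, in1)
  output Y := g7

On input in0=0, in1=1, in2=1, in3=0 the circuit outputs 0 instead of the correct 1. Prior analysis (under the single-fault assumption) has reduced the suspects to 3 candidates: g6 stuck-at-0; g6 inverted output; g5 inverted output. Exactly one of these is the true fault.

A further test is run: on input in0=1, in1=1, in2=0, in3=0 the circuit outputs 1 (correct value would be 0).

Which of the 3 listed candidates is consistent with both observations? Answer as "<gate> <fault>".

g6 inverted output

Evaluate each candidate on input in0=1, in1=1, in2=0, in3=0:
  g6 stuck-at-0: g1=1, g2=0, g3=1, g4=1, g5=1, g6=0 [stuck-at-0], g7=0 → 0 — eliminated
  g6 inverted output: g1=1, g2=0, g3=1, g4=1, g5=1, g6=1 [inverted output], g7=1 → 1 — matches
  g5 inverted output: g1=1, g2=0, g3=1, g4=1, g5=0 [inverted output], g6=0, g7=0 → 0 — eliminated
Only g6 inverted output reproduces the observed 1.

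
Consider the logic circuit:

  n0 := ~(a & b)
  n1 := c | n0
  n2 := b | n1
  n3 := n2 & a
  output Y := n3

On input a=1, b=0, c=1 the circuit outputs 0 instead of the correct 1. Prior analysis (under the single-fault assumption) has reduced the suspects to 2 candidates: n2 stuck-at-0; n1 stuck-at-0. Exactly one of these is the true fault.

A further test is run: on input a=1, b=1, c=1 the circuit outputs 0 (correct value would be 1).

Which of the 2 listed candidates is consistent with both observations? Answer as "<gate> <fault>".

Evaluate each candidate on input a=1, b=1, c=1:
  n2 stuck-at-0: n0=0, n1=1, n2=0 [stuck-at-0], n3=0 → 0 — matches
  n1 stuck-at-0: n0=0, n1=0 [stuck-at-0], n2=1, n3=1 → 1 — eliminated
Only n2 stuck-at-0 reproduces the observed 0.

n2 stuck-at-0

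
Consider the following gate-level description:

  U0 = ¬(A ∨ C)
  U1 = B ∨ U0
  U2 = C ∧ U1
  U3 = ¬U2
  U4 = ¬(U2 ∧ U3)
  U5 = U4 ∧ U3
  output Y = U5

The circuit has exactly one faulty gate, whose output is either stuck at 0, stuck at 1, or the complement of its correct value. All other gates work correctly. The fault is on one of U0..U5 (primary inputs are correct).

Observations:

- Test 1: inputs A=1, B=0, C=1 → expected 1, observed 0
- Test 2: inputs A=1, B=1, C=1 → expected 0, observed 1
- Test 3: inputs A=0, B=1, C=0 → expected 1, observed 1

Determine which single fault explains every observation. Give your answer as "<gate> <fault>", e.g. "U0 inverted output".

Fault-free values for test 1 (A=1, B=0, C=1): U0=0, U1=0, U2=0, U3=1, U4=1, U5=1, giving Y=1. Observed 0.
Test 1: faults giving observed 0 are {U0 stuck-at-1, U0 inverted output, U1 stuck-at-1, U1 inverted output, U2 stuck-at-1, U2 inverted output, U3 stuck-at-0, U3 inverted output, U4 stuck-at-0, U4 inverted output, U5 stuck-at-0, U5 inverted output}.
Test 2 (A=1, B=1, C=1): fault-free U0=0, U1=1, U2=1, U3=0, U4=1, U5=0 → 0; observed 1. Eliminates U0 stuck-at-1, U0 inverted output, U1 stuck-at-1, U2 stuck-at-1, U3 stuck-at-0, U3 inverted output, U4 stuck-at-0, U4 inverted output, U5 stuck-at-0.
Test 3 (A=0, B=1, C=0): fault-free U0=1, U1=1, U2=0, U3=1, U4=1, U5=1 → 1; observed 1. Eliminates U2 inverted output, U5 inverted output.
Only U1 inverted output is consistent with every test.

U1 inverted output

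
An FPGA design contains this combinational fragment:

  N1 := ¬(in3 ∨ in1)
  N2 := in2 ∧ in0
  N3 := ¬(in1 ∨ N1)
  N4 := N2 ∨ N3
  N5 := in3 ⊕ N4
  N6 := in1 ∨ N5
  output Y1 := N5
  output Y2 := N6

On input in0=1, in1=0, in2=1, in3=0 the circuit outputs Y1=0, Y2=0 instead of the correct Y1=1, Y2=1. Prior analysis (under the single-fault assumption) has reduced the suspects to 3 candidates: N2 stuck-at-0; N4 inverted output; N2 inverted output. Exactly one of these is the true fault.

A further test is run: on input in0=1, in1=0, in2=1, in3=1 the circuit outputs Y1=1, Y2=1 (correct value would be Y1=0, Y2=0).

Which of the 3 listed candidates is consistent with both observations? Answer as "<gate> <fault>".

Evaluate each candidate on input in0=1, in1=0, in2=1, in3=1:
  N2 stuck-at-0: N1=0, N2=0 [stuck-at-0], N3=1, N4=1, N5=0, N6=0 → Y1=0, Y2=0 — eliminated
  N4 inverted output: N1=0, N2=1, N3=1, N4=0 [inverted output], N5=1, N6=1 → Y1=1, Y2=1 — matches
  N2 inverted output: N1=0, N2=0 [inverted output], N3=1, N4=1, N5=0, N6=0 → Y1=0, Y2=0 — eliminated
Only N4 inverted output reproduces the observed Y1=1, Y2=1.

N4 inverted output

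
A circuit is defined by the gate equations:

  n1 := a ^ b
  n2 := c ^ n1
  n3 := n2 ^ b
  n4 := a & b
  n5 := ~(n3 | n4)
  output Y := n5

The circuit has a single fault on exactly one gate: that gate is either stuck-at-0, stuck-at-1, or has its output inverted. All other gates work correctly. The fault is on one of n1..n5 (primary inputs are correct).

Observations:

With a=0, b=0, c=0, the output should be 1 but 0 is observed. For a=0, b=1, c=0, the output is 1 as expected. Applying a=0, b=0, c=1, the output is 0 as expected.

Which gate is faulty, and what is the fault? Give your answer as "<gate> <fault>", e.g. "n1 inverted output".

Fault-free values for test 1 (a=0, b=0, c=0): n1=0, n2=0, n3=0, n4=0, n5=1, giving Y=1. Observed 0.
Test 1: faults giving observed 0 are {n1 stuck-at-1, n1 inverted output, n2 stuck-at-1, n2 inverted output, n3 stuck-at-1, n3 inverted output, n4 stuck-at-1, n4 inverted output, n5 stuck-at-0, n5 inverted output}.
Test 2 (a=0, b=1, c=0): fault-free n1=1, n2=1, n3=0, n4=0, n5=1 → 1; observed 1. Eliminates n1 inverted output, n2 inverted output, n3 stuck-at-1, n3 inverted output, n4 stuck-at-1, n4 inverted output, n5 stuck-at-0, n5 inverted output.
Test 3 (a=0, b=0, c=1): fault-free n1=0, n2=1, n3=1, n4=0, n5=0 → 0; observed 0. Eliminates n1 stuck-at-1.
Only n2 stuck-at-1 is consistent with every test.

n2 stuck-at-1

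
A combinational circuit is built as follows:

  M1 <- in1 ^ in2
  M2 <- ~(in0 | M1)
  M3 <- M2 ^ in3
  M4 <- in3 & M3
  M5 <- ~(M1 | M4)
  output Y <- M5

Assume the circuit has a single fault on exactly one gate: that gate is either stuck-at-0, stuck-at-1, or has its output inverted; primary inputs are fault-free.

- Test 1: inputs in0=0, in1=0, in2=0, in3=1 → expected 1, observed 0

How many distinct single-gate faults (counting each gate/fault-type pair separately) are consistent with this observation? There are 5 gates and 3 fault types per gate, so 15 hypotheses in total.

10

Fault-free: M1=0, M2=1, M3=0, M4=0, M5=1 → 1. Observed 0.
  M1: stuck-at-1, inverted output ✓; others ✗
  M2: stuck-at-0, inverted output ✓; others ✗
  M3: stuck-at-1, inverted output ✓; others ✗
  M4: stuck-at-1, inverted output ✓; others ✗
  M5: stuck-at-0, inverted output ✓; others ✗
Consistent faults: {M1 stuck-at-1, M1 inverted output, M2 stuck-at-0, M2 inverted output, M3 stuck-at-1, M3 inverted output, M4 stuck-at-1, M4 inverted output, M5 stuck-at-0, M5 inverted output} — 10 in all.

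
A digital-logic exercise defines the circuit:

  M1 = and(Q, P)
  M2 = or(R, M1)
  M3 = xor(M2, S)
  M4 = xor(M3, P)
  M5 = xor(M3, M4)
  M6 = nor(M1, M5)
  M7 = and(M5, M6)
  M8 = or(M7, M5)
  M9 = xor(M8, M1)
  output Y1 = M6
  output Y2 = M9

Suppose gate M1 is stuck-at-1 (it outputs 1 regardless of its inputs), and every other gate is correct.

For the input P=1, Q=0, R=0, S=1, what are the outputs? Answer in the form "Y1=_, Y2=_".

Propagate with M1 forced: M1=1 [stuck-at-1], M2=1, M3=0, M4=1, M5=1, M6=0, M7=0, M8=1, M9=0.
So the outputs are Y1=0, Y2=0. (Without the fault they would be Y1=0, Y2=1.)

Y1=0, Y2=0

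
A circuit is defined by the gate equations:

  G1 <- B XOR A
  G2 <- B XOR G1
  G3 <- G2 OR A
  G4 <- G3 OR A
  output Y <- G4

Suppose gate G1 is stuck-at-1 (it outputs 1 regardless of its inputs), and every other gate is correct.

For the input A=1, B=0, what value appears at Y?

1

Propagate with G1 forced: G1=1 [stuck-at-1], G2=1, G3=1, G4=1.
So Y = 1. (Same as the fault-free value — the fault is masked on this input.)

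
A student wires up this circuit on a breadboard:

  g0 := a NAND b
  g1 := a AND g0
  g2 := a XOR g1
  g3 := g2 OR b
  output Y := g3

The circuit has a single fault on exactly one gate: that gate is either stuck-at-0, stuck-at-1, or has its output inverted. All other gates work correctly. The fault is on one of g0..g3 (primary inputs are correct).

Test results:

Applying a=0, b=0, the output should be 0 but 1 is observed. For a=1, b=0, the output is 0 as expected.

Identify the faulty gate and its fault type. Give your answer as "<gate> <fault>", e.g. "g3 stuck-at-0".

Fault-free values for test 1 (a=0, b=0): g0=1, g1=0, g2=0, g3=0, giving Y=0. Observed 1.
Test 1: faults giving observed 1 are {g1 stuck-at-1, g1 inverted output, g2 stuck-at-1, g2 inverted output, g3 stuck-at-1, g3 inverted output}.
Test 2 (a=1, b=0): fault-free g0=1, g1=1, g2=0, g3=0 → 0; observed 0. Eliminates g1 inverted output, g2 stuck-at-1, g2 inverted output, g3 stuck-at-1, g3 inverted output.
Only g1 stuck-at-1 is consistent with every test.

g1 stuck-at-1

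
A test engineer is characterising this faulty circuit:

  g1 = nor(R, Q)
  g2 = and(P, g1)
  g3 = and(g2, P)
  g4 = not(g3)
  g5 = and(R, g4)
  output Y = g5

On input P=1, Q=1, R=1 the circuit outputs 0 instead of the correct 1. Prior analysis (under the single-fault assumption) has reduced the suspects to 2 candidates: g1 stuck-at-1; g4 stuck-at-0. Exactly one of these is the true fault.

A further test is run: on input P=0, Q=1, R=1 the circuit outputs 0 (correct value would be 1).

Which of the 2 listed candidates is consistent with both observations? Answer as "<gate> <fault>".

g4 stuck-at-0

Evaluate each candidate on input P=0, Q=1, R=1:
  g1 stuck-at-1: g1=1 [stuck-at-1], g2=0, g3=0, g4=1, g5=1 → 1 — eliminated
  g4 stuck-at-0: g1=0, g2=0, g3=0, g4=0 [stuck-at-0], g5=0 → 0 — matches
Only g4 stuck-at-0 reproduces the observed 0.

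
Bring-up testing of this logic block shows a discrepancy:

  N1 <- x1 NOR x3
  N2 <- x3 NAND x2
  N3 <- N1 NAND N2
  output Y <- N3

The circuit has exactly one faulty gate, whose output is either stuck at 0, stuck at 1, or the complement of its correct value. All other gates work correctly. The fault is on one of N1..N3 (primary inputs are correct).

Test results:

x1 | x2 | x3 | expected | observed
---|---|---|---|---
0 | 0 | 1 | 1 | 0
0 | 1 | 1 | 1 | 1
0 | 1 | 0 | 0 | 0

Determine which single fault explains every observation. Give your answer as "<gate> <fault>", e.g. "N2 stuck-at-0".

Fault-free values for test 1 (x1=0, x2=0, x3=1): N1=0, N2=1, N3=1, giving Y=1. Observed 0.
Test 1: faults giving observed 0 are {N1 stuck-at-1, N1 inverted output, N3 stuck-at-0, N3 inverted output}.
Test 2 (x1=0, x2=1, x3=1): fault-free N1=0, N2=0, N3=1 → 1; observed 1. Eliminates N3 stuck-at-0, N3 inverted output.
Test 3 (x1=0, x2=1, x3=0): fault-free N1=1, N2=1, N3=0 → 0; observed 0. Eliminates N1 inverted output.
Only N1 stuck-at-1 is consistent with every test.

N1 stuck-at-1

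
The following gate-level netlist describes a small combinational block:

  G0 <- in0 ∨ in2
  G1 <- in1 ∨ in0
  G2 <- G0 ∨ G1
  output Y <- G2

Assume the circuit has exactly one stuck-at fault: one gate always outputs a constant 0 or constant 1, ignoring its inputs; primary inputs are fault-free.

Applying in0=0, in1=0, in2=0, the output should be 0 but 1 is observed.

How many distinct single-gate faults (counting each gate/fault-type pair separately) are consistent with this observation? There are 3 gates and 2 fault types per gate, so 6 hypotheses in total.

Fault-free: G0=0, G1=0, G2=0 → 0. Observed 1.
  G0 stuck-at-0: output 0 ✗
  G0 stuck-at-1: output 1 ✓
  G1 stuck-at-0: output 0 ✗
  G1 stuck-at-1: output 1 ✓
  G2 stuck-at-0: output 0 ✗
  G2 stuck-at-1: output 1 ✓
Consistent faults: {G0 stuck-at-1, G1 stuck-at-1, G2 stuck-at-1} — 3 in all.

3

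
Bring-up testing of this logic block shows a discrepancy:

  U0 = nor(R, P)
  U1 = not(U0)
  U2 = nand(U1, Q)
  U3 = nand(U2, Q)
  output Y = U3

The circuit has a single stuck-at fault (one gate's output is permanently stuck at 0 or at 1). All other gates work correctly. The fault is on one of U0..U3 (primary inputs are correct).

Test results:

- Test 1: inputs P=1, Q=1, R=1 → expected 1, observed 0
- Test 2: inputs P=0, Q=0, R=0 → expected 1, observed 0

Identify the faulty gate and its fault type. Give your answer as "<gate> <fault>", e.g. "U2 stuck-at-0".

Fault-free values for test 1 (P=1, Q=1, R=1): U0=0, U1=1, U2=0, U3=1, giving Y=1. Observed 0.
Test 1: faults giving observed 0 are {U0 stuck-at-1, U1 stuck-at-0, U2 stuck-at-1, U3 stuck-at-0}.
Test 2 (P=0, Q=0, R=0): fault-free U0=1, U1=0, U2=1, U3=1 → 1; observed 0. Eliminates U0 stuck-at-1, U1 stuck-at-0, U2 stuck-at-1.
Only U3 stuck-at-0 is consistent with every test.

U3 stuck-at-0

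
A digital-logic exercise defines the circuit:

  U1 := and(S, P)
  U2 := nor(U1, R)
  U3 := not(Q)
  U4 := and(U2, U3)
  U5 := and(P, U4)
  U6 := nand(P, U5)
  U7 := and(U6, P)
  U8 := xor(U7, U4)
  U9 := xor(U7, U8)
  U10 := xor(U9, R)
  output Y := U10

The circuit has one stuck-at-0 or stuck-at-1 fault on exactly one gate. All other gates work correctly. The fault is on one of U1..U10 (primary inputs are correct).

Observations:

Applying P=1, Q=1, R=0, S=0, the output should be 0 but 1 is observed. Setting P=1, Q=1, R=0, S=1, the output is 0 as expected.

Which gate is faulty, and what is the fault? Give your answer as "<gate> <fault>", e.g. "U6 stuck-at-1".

Fault-free values for test 1 (P=1, Q=1, R=0, S=0): U1=0, U2=1, U3=0, U4=0, U5=0, U6=1, U7=1, U8=1, U9=0, U10=0, giving Y=0. Observed 1.
Test 1: faults giving observed 1 are {U3 stuck-at-1, U4 stuck-at-1, U8 stuck-at-0, U9 stuck-at-1, U10 stuck-at-1}.
Test 2 (P=1, Q=1, R=0, S=1): fault-free U1=1, U2=0, U3=0, U4=0, U5=0, U6=1, U7=1, U8=1, U9=0, U10=0 → 0; observed 0. Eliminates U4 stuck-at-1, U8 stuck-at-0, U9 stuck-at-1, U10 stuck-at-1.
Only U3 stuck-at-1 is consistent with every test.

U3 stuck-at-1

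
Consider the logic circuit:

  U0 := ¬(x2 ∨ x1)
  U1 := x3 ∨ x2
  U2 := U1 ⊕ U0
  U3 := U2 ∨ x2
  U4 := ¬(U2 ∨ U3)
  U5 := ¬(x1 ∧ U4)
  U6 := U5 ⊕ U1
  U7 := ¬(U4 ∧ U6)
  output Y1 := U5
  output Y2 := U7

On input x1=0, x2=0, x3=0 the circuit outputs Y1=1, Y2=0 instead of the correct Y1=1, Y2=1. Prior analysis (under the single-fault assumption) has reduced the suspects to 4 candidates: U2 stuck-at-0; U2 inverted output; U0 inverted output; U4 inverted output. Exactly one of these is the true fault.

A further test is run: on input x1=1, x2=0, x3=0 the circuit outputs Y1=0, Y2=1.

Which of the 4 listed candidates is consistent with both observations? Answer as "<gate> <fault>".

U2 stuck-at-0

Evaluate each candidate on input x1=1, x2=0, x3=0:
  U2 stuck-at-0: U0=0, U1=0, U2=0 [stuck-at-0], U3=0, U4=1, U5=0, U6=0, U7=1 → Y1=0, Y2=1 — matches
  U2 inverted output: U0=0, U1=0, U2=1 [inverted output], U3=1, U4=0, U5=1, U6=1, U7=1 → Y1=1, Y2=1 — eliminated
  U0 inverted output: U0=1 [inverted output], U1=0, U2=1, U3=1, U4=0, U5=1, U6=1, U7=1 → Y1=1, Y2=1 — eliminated
  U4 inverted output: U0=0, U1=0, U2=0, U3=0, U4=0 [inverted output], U5=1, U6=1, U7=1 → Y1=1, Y2=1 — eliminated
Only U2 stuck-at-0 reproduces the observed Y1=0, Y2=1.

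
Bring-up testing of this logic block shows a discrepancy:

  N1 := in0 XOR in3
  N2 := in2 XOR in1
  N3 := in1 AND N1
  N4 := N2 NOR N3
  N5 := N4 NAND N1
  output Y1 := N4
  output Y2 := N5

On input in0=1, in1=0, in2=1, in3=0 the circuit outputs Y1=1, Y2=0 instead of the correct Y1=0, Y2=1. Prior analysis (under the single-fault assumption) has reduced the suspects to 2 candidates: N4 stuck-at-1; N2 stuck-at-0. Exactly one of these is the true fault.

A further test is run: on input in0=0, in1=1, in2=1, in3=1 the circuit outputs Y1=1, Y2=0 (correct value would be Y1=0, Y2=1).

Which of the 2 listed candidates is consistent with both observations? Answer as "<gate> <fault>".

Evaluate each candidate on input in0=0, in1=1, in2=1, in3=1:
  N4 stuck-at-1: N1=1, N2=0, N3=1, N4=1 [stuck-at-1], N5=0 → Y1=1, Y2=0 — matches
  N2 stuck-at-0: N1=1, N2=0 [stuck-at-0], N3=1, N4=0, N5=1 → Y1=0, Y2=1 — eliminated
Only N4 stuck-at-1 reproduces the observed Y1=1, Y2=0.

N4 stuck-at-1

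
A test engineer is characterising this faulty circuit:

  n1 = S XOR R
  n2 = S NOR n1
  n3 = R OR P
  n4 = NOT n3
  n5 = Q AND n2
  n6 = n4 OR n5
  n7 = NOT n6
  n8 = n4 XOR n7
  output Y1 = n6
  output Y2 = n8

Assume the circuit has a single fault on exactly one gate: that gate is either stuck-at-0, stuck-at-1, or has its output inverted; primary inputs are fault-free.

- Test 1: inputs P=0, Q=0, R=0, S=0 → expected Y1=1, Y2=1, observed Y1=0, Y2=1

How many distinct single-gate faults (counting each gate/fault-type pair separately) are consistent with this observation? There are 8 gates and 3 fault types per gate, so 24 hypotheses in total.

Fault-free: n1=0, n2=1, n3=0, n4=1, n5=0, n6=1, n7=0, n8=1 → Y1=1, Y2=1. Observed Y1=0, Y2=1.
  n1: none of the 3 fault types match ✗
  n2: none of the 3 fault types match ✗
  n3: stuck-at-1, inverted output ✓; others ✗
  n4: stuck-at-0, inverted output ✓; others ✗
  n5: none of the 3 fault types match ✗
  n6: none of the 3 fault types match ✗
  n7: none of the 3 fault types match ✗
  n8: none of the 3 fault types match ✗
Consistent faults: {n3 stuck-at-1, n3 inverted output, n4 stuck-at-0, n4 inverted output} — 4 in all.

4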